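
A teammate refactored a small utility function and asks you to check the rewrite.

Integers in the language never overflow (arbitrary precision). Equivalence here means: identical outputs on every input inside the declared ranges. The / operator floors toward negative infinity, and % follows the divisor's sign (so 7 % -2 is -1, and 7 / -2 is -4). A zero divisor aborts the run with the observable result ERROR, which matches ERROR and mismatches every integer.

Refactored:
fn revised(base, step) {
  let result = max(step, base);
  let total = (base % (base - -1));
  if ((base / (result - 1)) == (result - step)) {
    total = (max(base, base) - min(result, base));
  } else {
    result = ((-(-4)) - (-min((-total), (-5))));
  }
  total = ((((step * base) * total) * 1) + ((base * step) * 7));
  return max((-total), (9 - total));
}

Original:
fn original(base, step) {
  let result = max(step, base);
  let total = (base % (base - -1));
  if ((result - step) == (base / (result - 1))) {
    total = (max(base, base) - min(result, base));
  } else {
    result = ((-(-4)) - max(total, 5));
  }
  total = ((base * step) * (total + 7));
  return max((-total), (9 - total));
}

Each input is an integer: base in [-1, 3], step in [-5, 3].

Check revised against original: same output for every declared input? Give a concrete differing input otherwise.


The two versions differ — the changes include arithmetic usage differs; and min/max/abs usage differs; and constant usage differs.
Spot check at base=-1, step=-3 — original: result=-1, then a zero divisor aborts: ERROR. revised: result=-1, then a zero divisor aborts: ERROR. Both give ERROR.
Checked all 45 inputs in the declared domain: the outputs agree on every one.
verdict: equivalent


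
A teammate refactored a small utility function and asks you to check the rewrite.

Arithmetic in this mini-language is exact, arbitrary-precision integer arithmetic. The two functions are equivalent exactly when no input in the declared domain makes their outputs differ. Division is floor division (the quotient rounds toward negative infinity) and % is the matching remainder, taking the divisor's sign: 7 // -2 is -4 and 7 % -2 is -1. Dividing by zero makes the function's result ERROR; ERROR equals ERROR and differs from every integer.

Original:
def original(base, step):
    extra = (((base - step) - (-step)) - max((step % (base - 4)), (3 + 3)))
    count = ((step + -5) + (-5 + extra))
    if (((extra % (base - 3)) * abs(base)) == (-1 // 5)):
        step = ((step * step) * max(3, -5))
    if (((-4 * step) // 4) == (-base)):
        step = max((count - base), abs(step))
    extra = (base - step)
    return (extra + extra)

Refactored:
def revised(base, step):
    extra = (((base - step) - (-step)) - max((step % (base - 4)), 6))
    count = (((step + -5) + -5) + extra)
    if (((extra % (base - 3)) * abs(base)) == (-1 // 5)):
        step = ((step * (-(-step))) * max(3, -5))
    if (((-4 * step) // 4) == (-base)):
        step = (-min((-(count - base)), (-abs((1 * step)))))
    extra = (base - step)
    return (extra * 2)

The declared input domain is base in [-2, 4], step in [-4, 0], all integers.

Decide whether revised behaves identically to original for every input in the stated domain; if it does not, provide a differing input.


Side by side, the visible changes include: min/max/abs usage differs, plus constant usage differs, plus arithmetic usage differs.
Spot check at base=-1, step=-3 — original: extra := -7 | count := -20 | (((extra % (base - 3)) * abs(base)) == (-1 // 5)): false | (((-4 * step) // 4) == (-base)): false | extra := 2 | result 4. revised: extra := -7 | count := -20 | (((extra % (base - 3)) * abs(base)) == (-1 // 5)): false | (((-4 * step) // 4) == (-base)): false | extra := 2 | result 4. Both give 4.
Across all 35 domain points the two functions coincide.
verdict: equivalent


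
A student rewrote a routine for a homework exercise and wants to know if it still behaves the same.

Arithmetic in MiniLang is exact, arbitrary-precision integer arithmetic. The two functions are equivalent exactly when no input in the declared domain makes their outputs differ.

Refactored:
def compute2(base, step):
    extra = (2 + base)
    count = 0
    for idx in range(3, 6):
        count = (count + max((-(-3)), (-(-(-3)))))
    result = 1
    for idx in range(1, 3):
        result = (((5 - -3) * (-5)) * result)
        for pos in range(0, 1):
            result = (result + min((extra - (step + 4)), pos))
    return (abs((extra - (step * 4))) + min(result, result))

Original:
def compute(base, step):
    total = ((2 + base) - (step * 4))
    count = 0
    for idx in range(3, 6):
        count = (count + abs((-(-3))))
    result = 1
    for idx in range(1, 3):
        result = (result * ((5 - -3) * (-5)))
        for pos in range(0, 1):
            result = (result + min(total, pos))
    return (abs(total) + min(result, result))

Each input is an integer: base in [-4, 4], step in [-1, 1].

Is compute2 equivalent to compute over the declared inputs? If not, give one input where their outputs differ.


Try base=-4, step=-1.
compute: total := 2 | count := 0 | iter idx=3: | count := 3 | iter idx=4: | count := 6 | iter idx=5: | count := 9 | result := 1 | iter idx=1: | result := -40 | iter pos=0: | result := -40 | iter idx=2: | result := 1600 | iter pos=0: | result := 1600 | result 1602
compute2: extra := -2 | count := 0 | iter idx=3: | count := 3 | iter idx=4: | count := 6 | iter idx=5: | count := 9 | result := 1 | iter idx=1: | result := -40 | iter pos=0: | result := -45 | iter idx=2: | result := 1800 | iter pos=0: | result := 1795 | result 1797
1602 != 1797, so the rewrite changes behavior.
verdict: not equivalent; witness: base=-4, step=-1


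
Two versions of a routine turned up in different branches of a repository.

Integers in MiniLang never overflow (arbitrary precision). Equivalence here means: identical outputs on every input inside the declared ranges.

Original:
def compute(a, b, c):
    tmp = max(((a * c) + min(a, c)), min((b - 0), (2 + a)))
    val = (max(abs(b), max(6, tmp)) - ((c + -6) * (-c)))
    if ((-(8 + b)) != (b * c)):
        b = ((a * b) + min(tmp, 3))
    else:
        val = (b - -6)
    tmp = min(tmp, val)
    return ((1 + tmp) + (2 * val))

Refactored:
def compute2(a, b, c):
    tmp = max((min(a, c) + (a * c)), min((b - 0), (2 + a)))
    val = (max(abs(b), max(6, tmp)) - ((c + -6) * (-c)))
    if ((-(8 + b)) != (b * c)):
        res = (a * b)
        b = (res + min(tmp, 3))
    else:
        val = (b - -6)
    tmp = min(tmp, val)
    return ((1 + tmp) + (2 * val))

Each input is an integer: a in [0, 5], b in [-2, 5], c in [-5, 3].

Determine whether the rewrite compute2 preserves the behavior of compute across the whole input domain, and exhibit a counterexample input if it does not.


Comparing the listings, the differences include: statement counts differ, and local variable names differ.
Spot check at a=4, b=1, c=-1 — compute: tmp=1, then val=13, then ((-(8 + b)) != (b * c)) is true, then b=5, then tmp=1, then returns 28. compute2: tmp=1, then val=13, then ((-(8 + b)) != (b * c)) is true, then res=4, then b=5, then tmp=1, then returns 28. Both give 28.
Every one of the 432 inputs gives matching results.
verdict: equivalent


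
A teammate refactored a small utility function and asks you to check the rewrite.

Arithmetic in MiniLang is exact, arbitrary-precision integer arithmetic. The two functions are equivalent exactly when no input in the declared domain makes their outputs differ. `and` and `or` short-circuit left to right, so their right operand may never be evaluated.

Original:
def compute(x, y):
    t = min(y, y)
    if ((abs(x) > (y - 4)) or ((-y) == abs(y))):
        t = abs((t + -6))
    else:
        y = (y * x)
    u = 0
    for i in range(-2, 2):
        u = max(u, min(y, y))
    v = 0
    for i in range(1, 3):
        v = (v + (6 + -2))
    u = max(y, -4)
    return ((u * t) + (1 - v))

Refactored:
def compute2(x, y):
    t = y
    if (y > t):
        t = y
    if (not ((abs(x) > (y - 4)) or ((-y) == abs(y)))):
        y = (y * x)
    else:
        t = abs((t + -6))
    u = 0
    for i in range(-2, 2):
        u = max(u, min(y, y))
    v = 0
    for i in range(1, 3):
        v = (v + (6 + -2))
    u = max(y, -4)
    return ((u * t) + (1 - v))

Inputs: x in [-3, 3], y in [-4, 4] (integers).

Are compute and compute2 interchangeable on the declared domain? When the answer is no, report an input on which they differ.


The suspicious-looking change has no observable effect anywhere in the declared ranges.
Tracing x=0, y=0: compute: t becomes 0; next ((abs(x) > (y - 4)) or ((-y) == abs(y))) evaluates to true; next t becomes 6; next u becomes 0; next at i=-2:; next u becomes 0; next at i=-1:; next u becomes 0; next at i=0:; next u becomes 0; next at i=1:; next u becomes 0; next v becomes 0; next at i=1:; next v becomes 4; next at i=2:; next v becomes 8; next u becomes 0; next final value -7 | compute2: t becomes 0; next (y > t) evaluates to false; next (not ((abs(x) > (y - 4)) or ((-y) == abs(y)))) evaluates to false; next t becomes 6; next u becomes 0; next at i=-2:; next u becomes 0; next at i=-1:; next u becomes 0; next at i=0:; next u becomes 0; next at i=1:; next u becomes 0; next v becomes 0; next at i=1:; next v becomes 4; next at i=2:; next v becomes 8; next u becomes 0; next final value -7 — matching result -7.
Every one of the 63 inputs gives matching results.
verdict: equivalent


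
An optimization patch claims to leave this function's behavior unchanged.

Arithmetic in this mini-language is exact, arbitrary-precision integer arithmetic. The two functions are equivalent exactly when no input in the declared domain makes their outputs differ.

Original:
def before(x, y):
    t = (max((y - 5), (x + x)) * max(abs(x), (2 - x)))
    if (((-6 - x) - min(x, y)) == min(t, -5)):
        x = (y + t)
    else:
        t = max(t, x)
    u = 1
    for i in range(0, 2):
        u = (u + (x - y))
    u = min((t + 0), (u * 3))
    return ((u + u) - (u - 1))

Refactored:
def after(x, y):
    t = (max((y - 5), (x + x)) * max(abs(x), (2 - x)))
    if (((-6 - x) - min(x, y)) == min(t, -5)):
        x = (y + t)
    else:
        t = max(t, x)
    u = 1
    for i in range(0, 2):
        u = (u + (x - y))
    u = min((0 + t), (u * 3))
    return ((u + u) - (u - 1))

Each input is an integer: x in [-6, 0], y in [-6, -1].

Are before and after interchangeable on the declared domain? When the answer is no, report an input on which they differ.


Behavior is preserved: although same computation, different form, the outputs never diverge.
One worked example (x=-5, y=-4) — before: t becomes -63; next (((-6 - x) - min(x, y)) == min(t, -5)) evaluates to false; next t becomes -5; next u becomes 1; next at i=0:; next u becomes 0; next at i=1:; next u becomes -1; next u becomes -5; next final value -4; after: t becomes -63; next (((-6 - x) - min(x, y)) == min(t, -5)) evaluates to false; next t becomes -5; next u becomes 1; next at i=0:; next u becomes 0; next at i=1:; next u becomes -1; next u becomes -5; next final value -4; agreement on -4.
An exhaustive pass over the 42 declared inputs shows identical outputs.
verdict: equivalent


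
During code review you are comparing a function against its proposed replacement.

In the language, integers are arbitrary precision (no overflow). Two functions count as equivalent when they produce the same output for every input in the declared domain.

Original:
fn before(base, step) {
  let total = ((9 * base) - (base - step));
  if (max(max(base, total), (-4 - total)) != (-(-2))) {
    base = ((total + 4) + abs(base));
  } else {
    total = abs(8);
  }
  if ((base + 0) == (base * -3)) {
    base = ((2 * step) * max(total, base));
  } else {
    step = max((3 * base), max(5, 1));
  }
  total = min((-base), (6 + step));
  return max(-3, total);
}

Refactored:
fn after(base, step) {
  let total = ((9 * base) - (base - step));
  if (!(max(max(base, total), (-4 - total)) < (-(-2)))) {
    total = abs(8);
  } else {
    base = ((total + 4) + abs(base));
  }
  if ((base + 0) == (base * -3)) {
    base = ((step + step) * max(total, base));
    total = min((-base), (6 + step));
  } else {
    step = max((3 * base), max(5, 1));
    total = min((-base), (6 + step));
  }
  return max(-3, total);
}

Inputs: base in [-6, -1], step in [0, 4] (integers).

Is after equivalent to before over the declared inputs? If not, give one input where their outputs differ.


Run the pair on base=-6, step=0.
before: total := -48 | (max(max(base, total), (-4 - total)) != (-(-2))): true | base := -38 | ((base + 0) == (base * -3)): false | step := 5 | total := 11 | result 11
after: total := -48 | (!(max(max(base, total), (-4 - total)) < (-(-2)))): true | total := 8 | ((base + 0) == (base * -3)): false | step := 5 | total := 6 | result 6
11 != 6, so the rewrite changes behavior.
verdict: not equivalent; witness: base=-6, step=0


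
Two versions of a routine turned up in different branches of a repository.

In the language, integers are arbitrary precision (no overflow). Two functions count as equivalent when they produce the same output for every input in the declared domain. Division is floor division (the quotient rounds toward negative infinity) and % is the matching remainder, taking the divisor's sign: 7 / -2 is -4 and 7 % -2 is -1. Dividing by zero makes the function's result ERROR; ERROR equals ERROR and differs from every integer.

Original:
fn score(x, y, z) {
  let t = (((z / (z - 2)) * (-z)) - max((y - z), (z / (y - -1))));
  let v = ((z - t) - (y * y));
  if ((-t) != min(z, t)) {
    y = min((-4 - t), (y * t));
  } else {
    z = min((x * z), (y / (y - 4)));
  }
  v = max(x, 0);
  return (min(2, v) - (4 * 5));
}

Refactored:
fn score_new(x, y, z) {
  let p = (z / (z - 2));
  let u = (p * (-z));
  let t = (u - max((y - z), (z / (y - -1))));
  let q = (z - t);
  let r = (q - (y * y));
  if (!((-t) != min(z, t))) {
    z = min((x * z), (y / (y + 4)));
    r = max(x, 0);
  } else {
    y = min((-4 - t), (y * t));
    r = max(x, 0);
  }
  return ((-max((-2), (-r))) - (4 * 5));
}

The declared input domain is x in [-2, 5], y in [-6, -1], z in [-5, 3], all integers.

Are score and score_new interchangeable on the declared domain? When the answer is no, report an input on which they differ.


These are not equivalent — on x=-2, y=-4, z=0 the outputs split (-20 vs ERROR).
score: t=0, then v=-16, then ((-t) != min(z, t)) is false, then z=0, then v=0, then returns -20
score_new: p=0, then u=0, then t=0, then q=0, then r=-16, then (!((-t) != min(z, t))) is true, then a zero divisor aborts: ERROR
verdict: not equivalent; witness: x=-2, y=-4, z=0


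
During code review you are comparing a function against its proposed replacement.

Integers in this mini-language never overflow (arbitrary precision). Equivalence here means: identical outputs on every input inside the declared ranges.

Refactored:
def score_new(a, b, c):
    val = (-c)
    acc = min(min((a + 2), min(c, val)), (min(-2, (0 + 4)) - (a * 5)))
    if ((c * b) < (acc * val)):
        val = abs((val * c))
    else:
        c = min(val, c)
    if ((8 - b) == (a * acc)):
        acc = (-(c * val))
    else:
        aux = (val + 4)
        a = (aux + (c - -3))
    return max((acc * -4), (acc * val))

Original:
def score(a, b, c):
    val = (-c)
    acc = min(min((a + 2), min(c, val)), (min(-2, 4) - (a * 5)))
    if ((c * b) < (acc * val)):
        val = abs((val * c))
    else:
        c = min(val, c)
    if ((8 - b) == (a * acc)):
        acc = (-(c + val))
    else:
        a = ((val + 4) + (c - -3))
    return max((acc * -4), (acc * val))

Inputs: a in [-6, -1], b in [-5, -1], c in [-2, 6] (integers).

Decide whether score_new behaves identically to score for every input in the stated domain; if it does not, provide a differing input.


Evaluate both at a=-4, b=-4, c=3.
score: val=-3, then acc=-3, then ((c * b) < (acc * val)) is true, then val=9, then ((8 - b) == (a * acc)) is true, then acc=-12, then returns 48
score_new: val=-3, then acc=-3, then ((c * b) < (acc * val)) is true, then val=9, then ((8 - b) == (a * acc)) is true, then acc=-27, then returns 108
48 != 108, so the rewrite changes behavior.
verdict: not equivalent; witness: a=-4, b=-4, c=3


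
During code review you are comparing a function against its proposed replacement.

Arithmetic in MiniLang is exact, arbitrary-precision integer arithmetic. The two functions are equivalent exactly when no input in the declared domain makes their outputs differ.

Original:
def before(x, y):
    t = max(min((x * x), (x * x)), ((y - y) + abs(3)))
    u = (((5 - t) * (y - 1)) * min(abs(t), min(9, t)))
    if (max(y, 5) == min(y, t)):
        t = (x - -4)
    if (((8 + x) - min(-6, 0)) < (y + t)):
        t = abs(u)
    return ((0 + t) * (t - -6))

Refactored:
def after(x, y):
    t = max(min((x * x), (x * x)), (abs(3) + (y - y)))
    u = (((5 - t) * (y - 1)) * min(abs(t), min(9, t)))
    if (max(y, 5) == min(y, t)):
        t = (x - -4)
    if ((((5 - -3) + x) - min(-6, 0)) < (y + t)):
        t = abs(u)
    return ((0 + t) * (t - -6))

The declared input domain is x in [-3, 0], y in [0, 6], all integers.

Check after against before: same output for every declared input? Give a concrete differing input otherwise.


Side by side, the visible changes include: constant usage differs, arithmetic usage differs.
One worked example (x=-3, y=6) — before: t := 9 | u := -180 | (max(y, 5) == min(y, t)): true | t := 1 | (((8 + x) - min(-6, 0)) < (y + t)): false | result 7; after: t := 9 | u := -180 | (max(y, 5) == min(y, t)): true | t := 1 | ((((5 - -3) + x) - min(-6, 0)) < (y + t)): false | result 7; agreement on 7.
Sweeping the whole domain (28 inputs) finds no disagreement.
verdict: equivalent


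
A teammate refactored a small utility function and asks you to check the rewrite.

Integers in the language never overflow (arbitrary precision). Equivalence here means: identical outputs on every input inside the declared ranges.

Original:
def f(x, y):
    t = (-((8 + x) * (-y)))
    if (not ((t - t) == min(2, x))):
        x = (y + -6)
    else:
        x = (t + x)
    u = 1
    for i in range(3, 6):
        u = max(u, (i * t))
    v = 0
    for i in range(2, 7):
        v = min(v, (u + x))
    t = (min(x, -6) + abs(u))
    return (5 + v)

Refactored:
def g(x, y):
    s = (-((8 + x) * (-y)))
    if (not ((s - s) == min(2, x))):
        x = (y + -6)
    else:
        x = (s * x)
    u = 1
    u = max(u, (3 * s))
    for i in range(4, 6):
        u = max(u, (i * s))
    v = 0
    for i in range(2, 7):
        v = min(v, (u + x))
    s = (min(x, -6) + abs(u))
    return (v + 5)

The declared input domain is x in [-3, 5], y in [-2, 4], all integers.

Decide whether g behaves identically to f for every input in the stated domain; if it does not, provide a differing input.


At x=0, y=-2: f gives -10, g gives 5.
verdict: not equivalent; witness: x=0, y=-2


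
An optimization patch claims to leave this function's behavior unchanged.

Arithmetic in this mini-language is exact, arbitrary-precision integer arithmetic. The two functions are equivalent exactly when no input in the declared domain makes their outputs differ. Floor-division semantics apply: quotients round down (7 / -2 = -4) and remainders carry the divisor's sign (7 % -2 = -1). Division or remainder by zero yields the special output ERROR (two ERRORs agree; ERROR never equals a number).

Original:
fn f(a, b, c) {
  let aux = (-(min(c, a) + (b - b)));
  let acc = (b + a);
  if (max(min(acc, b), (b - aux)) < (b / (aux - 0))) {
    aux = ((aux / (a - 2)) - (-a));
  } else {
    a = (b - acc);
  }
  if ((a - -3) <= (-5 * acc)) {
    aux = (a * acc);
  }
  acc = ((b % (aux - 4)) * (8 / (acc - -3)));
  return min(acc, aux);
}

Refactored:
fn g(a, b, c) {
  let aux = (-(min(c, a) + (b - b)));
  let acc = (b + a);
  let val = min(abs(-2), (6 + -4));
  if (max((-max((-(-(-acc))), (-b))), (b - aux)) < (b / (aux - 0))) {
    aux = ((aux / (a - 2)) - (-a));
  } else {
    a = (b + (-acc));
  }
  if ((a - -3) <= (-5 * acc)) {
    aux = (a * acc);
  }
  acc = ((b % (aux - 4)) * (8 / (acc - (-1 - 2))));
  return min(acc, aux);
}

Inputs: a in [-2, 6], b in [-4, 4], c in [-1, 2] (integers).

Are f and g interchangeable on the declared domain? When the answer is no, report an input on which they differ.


Although statement counts differ, local variable names differ, min/max/abs usage differs, constant usage differs, arithmetic usage differs, 324/324 inputs agree.
verdict: equivalent


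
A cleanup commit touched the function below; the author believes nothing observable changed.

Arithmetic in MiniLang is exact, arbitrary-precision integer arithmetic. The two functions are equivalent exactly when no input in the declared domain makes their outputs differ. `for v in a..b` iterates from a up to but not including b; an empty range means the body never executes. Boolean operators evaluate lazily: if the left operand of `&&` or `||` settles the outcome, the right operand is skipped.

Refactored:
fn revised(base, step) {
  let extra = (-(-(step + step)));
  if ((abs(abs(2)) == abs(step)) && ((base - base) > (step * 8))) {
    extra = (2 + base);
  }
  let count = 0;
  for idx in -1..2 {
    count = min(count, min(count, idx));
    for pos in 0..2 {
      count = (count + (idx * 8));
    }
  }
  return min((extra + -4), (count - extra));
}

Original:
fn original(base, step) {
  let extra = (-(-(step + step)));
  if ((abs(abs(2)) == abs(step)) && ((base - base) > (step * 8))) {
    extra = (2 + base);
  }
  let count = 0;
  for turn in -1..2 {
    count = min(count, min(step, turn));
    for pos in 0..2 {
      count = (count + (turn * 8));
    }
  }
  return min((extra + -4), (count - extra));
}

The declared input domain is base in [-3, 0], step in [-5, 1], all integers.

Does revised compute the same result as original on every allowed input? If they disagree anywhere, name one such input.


These are not equivalent — on base=0, step=-2 the outputs split (-4 vs -3).
original: extra=-4, then ((abs(abs(2)) == abs(step)) && ((base - base) > (step * 8))) is true, then extra=2, then count=0, then (turn=-1), then count=-2, then (pos=0), then count=-10, then (pos=1), then count=-18, then (turn=0), then count=-18, then (pos=0), then count=-18, then (pos=1), then count=-18, then (turn=1), then count=-18, then (pos=0), then count=-10, then (pos=1), then count=-2, then returns -4
revised: extra=-4, then ((abs(abs(2)) == abs(step)) && ((base - base) > (step * 8))) is true, then extra=2, then count=0, then (idx=-1), then count=-1, then (pos=0), then count=-9, then (pos=1), then count=-17, then (idx=0), then count=-17, then (pos=0), then count=-17, then (pos=1), then count=-17, then (idx=1), then count=-17, then (pos=0), then count=-9, then (pos=1), then count=-1, then returns -3
verdict: not equivalent; witness: base=0, step=-2


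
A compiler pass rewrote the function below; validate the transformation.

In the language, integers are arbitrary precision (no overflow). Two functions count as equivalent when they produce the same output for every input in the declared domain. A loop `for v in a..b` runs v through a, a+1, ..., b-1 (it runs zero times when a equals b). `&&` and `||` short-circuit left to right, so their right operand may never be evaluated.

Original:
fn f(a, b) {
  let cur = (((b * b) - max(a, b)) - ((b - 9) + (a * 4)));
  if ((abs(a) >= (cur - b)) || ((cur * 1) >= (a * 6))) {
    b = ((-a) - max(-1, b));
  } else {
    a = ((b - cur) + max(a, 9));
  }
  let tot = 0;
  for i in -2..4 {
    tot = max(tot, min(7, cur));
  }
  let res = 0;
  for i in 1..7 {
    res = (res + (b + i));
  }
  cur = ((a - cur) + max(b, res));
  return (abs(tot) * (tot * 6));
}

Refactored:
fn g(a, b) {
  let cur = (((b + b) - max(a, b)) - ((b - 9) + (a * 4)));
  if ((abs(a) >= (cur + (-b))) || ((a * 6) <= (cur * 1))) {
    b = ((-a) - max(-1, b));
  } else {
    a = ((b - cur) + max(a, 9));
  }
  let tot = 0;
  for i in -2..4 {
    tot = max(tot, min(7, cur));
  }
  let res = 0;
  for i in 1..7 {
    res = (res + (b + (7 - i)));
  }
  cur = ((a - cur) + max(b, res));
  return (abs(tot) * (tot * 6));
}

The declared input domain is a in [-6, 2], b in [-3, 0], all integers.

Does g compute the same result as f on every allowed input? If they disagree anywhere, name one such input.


At a=0, b=-3: f gives 294, g gives 216.
verdict: not equivalent; witness: a=0, b=-3


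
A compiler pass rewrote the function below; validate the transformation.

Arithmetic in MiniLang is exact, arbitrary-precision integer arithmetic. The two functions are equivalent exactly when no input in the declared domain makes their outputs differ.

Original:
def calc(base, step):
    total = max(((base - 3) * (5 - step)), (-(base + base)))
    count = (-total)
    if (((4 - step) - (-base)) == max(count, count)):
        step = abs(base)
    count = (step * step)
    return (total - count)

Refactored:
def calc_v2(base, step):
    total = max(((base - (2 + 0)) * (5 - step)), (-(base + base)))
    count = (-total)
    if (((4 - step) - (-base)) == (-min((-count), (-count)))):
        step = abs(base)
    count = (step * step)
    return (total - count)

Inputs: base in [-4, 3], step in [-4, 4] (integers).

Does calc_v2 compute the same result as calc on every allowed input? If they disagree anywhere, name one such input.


There is a counterexample at base=1, step=4: -18 on one side, -2 on the other.
calc: total = -2; count = 2; (((4 - step) - (-base)) == max(count, count)) -> false; count = 16; return -18
calc_v2: total = -1; count = 1; (((4 - step) - (-base)) == (-min((-count), (-count)))) -> true; step = 1; count = 1; return -2
verdict: not equivalent; witness: base=1, step=4


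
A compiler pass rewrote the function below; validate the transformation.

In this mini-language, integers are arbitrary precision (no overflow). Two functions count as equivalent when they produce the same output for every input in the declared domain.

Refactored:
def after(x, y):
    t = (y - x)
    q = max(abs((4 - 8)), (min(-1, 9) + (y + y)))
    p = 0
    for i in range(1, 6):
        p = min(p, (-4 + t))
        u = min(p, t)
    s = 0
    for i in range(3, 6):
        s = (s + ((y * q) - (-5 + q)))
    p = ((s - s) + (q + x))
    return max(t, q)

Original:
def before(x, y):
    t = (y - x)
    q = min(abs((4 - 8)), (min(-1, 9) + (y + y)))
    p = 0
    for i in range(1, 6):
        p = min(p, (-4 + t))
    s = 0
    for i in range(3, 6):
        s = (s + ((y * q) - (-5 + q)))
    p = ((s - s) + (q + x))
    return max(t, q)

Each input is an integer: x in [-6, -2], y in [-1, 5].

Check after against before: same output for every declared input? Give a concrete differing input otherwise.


Run the pair on x=-4, y=-1.
before: t = 3; q = -3; p = 0; [i=1]; p = -1; [i=2]; p = -1; [i=3]; p = -1; [i=4]; p = -1; [i=5]; p = -1; s = 0; [i=3]; s = 11; [i=4]; s = 22; [i=5]; s = 33; p = -7; return 3
after: t = 3; q = 4; p = 0; [i=1]; p = -1; u = -1; [i=2]; p = -1; u = -1; [i=3]; p = -1; u = -1; [i=4]; p = -1; u = -1; [i=5]; p = -1; u = -1; s = 0; [i=3]; s = -3; [i=4]; s = -6; [i=5]; s = -9; p = 0; return 4
3 and 4 differ, so these are not the same function on this domain.
verdict: not equivalent; witness: x=-4, y=-1


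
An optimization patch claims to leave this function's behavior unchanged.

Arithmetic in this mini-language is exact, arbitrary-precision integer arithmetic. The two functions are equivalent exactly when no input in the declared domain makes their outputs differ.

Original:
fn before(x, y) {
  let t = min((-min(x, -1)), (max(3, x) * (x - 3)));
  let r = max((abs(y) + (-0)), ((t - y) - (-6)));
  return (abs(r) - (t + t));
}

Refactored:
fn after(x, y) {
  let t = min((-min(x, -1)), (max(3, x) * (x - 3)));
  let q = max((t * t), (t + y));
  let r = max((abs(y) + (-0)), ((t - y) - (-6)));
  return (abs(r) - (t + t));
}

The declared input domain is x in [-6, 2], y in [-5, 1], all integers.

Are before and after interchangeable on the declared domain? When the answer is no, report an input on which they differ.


Comparing the listings, the differences include: statement counts differ, and local variable names differ, and min/max/abs usage differs, and arithmetic usage differs.
As a probe, take x=2, y=-5: before runs t=-3, then r=8, then returns 14; after runs t=-3, then q=9, then r=8, then returns 14; both end at 14.
Sweeping the whole domain (63 inputs) finds no disagreement.
verdict: equivalent


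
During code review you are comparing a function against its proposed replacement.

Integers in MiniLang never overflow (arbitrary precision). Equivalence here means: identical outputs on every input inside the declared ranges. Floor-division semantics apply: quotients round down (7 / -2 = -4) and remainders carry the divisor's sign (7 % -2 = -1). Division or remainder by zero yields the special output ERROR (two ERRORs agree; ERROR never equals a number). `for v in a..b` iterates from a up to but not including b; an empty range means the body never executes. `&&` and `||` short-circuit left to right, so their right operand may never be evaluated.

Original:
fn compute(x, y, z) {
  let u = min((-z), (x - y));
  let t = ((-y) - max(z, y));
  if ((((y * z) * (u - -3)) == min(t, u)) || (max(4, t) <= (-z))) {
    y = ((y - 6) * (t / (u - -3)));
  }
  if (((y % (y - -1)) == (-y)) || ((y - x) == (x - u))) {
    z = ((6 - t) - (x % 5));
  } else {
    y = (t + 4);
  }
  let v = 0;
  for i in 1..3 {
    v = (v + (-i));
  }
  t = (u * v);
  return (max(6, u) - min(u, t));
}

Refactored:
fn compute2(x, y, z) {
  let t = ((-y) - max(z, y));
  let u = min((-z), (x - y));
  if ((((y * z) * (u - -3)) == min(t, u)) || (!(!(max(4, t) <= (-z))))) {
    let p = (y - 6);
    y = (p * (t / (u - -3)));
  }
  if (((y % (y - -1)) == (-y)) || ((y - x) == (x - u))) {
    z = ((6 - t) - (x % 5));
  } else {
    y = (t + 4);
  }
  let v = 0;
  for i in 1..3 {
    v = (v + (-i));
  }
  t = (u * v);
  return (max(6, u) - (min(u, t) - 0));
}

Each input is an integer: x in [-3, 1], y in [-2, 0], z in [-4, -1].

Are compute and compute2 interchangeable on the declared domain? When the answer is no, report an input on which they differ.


Comparing the listings, the differences include: constant usage differs; and boolean connective usage differs; and statement counts differ; and arithmetic usage differs; and local variable names differ.
One worked example (x=-1, y=-2, z=-4) — compute: u becomes 1; next t becomes 4; next ((((y * z) * (u - -3)) == min(t, u)) || (max(4, t) <= (-z))) evaluates to true; next y becomes -8; next (((y % (y - -1)) == (-y)) || ((y - x) == (x - u))) evaluates to false; next y becomes 8; next v becomes 0; next at i=1:; next v becomes -1; next at i=2:; next v becomes -3; next t becomes -3; next final value 9; compute2: t becomes 4; next u becomes 1; next ((((y * z) * (u - -3)) == min(t, u)) || (!(!(max(4, t) <= (-z))))) evaluates to true; next p becomes -8; next y becomes -8; next (((y % (y - -1)) == (-y)) || ((y - x) == (x - u))) evaluates to false; next y becomes 8; next v becomes 0; next at i=1:; next v becomes -1; next at i=2:; next v becomes -3; next t becomes -3; next final value 9; agreement on 9.
Every one of the 60 inputs gives matching results.
verdict: equivalent


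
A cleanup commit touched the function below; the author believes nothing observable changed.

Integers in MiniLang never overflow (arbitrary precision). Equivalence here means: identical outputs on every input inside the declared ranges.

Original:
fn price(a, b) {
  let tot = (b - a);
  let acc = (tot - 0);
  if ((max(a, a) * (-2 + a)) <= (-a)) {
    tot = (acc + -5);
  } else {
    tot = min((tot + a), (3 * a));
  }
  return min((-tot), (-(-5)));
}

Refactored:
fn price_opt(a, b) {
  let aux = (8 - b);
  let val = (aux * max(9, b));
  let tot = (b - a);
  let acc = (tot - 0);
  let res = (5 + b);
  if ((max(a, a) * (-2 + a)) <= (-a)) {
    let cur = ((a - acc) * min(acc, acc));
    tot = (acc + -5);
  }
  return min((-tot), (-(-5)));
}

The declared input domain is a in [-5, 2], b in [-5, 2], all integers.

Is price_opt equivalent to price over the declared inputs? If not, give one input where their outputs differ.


On input a=-5, b=-5, price returns 5 while price_opt returns 0.
verdict: not equivalent; witness: a=-5, b=-5


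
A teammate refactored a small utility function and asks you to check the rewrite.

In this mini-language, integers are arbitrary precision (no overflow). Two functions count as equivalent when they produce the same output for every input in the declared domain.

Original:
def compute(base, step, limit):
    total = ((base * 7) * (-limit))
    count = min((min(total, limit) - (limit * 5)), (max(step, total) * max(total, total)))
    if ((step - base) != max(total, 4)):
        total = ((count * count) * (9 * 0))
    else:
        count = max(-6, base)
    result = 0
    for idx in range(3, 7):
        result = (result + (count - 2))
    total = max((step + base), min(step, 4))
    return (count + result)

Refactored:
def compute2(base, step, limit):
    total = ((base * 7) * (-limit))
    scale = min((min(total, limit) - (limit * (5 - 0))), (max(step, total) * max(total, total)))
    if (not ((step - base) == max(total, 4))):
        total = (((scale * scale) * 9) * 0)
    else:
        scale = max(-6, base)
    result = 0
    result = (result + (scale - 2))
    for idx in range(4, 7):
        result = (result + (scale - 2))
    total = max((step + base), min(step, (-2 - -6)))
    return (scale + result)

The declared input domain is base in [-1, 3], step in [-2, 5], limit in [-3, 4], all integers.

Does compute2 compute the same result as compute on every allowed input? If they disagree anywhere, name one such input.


Side by side, the visible changes include: loop structure differs; and comparison usage differs; and constant usage differs; and boolean connective usage differs; and local variable names differ; and statement counts differ; and arithmetic usage differs.
Tracing base=0, step=2, limit=-1: compute: total = 0; count = 0; ((step - base) != max(total, 4)) -> true; total = 0; result = 0; [idx=3]; result = -2; [idx=4]; result = -4; [idx=5]; result = -6; [idx=6]; result = -8; total = 2; return -8 | compute2: total = 0; scale = 0; (not ((step - base) == max(total, 4))) -> true; total = 0; result = 0; result = -2; [idx=4]; result = -4; [idx=5]; result = -6; [idx=6]; result = -8; total = 2; return -8 — matching result -8.
Every one of the 320 inputs gives matching results.
verdict: equivalent


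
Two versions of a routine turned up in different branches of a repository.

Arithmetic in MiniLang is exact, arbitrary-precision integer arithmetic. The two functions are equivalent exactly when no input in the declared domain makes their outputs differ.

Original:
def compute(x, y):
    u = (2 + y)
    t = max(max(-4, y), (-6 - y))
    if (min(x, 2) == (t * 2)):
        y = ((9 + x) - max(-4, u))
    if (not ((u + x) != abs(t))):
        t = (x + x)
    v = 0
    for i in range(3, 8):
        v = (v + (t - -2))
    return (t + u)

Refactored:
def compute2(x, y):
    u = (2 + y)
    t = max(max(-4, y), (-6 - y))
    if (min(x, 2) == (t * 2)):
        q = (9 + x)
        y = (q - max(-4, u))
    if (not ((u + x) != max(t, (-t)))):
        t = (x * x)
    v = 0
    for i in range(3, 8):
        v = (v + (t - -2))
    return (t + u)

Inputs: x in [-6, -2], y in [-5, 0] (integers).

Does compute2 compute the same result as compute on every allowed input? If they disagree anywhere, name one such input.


Not equivalent: x=-2, y=0 separates them (-2 vs 6).
compute: u becomes 2; next t becomes 0; next (min(x, 2) == (t * 2)) evaluates to false; next (not ((u + x) != abs(t))) evaluates to true; next t becomes -4; next v becomes 0; next at i=3:; next v becomes -2; next at i=4:; next v becomes -4; next at i=5:; next v becomes -6; next at i=6:; next v becomes -8; next at i=7:; next v becomes -10; next final value -2
compute2: u becomes 2; next t becomes 0; next (min(x, 2) == (t * 2)) evaluates to false; next (not ((u + x) != max(t, (-t)))) evaluates to true; next t becomes 4; next v becomes 0; next at i=3:; next v becomes 6; next at i=4:; next v becomes 12; next at i=5:; next v becomes 18; next at i=6:; next v becomes 24; next at i=7:; next v becomes 30; next final value 6
verdict: not equivalent; witness: x=-2, y=0


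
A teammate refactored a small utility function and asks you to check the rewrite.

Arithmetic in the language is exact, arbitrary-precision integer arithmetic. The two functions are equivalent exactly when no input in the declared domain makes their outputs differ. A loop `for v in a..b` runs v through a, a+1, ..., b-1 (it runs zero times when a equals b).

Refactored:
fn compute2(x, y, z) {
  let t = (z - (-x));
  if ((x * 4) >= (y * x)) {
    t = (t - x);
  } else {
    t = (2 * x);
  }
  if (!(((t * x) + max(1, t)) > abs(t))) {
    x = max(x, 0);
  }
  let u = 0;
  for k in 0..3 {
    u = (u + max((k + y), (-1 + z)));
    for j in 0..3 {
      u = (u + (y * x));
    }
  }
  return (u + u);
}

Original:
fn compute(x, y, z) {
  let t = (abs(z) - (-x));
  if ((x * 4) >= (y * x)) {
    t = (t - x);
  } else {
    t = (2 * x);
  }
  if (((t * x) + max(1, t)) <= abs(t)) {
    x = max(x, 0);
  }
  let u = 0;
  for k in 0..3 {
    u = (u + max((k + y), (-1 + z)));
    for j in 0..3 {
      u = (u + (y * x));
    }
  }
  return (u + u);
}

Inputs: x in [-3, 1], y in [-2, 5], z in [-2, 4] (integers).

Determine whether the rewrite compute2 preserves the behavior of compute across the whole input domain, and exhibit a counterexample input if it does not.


On input x=-3, y=4, z=-2, compute returns 30 while compute2 returns -186.
verdict: not equivalent; witness: x=-3, y=4, z=-2


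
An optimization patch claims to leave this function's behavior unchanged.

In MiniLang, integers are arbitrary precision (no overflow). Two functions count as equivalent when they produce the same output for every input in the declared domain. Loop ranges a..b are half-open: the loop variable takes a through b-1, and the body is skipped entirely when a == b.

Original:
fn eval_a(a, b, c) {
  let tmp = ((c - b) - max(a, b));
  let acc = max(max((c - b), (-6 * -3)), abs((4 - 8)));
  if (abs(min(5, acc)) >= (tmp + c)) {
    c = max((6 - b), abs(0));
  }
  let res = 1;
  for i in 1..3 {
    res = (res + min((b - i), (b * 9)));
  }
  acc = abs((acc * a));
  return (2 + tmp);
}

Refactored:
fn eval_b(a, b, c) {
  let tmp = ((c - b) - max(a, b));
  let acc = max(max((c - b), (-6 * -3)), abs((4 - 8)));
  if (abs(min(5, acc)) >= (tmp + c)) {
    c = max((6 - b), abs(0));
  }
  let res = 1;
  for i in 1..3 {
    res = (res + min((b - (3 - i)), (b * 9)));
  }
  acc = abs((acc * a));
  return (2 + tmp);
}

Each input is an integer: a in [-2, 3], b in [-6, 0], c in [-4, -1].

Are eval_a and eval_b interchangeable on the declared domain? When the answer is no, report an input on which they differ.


Behavior is preserved: although arithmetic usage differs, constant usage differs, the outputs never diverge.
One worked example (a=2, b=-3, c=-3) — eval_a: tmp = -2; acc = 18; (abs(min(5, acc)) >= (tmp + c)) -> true; c = 9; res = 1; [i=1]; res = -26; [i=2]; res = -53; acc = 36; return 0; eval_b: tmp = -2; acc = 18; (abs(min(5, acc)) >= (tmp + c)) -> true; c = 9; res = 1; [i=1]; res = -26; [i=2]; res = -53; acc = 36; return 0; agreement on 0.
Across all 168 domain points the two functions coincide.
verdict: equivalent


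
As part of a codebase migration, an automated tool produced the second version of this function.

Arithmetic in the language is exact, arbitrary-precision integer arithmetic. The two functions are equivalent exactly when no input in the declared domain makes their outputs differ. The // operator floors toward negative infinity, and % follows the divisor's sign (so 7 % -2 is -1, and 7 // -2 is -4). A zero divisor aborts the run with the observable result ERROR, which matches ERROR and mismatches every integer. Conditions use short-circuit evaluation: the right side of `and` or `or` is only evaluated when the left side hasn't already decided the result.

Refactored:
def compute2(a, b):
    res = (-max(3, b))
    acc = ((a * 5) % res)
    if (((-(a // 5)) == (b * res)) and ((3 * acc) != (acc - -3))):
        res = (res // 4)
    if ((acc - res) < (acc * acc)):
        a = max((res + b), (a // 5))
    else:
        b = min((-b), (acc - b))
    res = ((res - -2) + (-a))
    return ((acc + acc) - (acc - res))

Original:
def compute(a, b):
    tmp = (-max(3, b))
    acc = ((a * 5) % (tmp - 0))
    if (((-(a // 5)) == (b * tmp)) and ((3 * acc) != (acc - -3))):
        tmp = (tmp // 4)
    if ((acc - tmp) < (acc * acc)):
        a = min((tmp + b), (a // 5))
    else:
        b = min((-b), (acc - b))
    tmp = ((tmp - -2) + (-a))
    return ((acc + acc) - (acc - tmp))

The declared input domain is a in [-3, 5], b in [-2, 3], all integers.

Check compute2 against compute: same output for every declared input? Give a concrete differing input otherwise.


The rewrite breaks on a=-1, b=-2, where the results are 2 and -2.
compute: tmp = -3; acc = -2; (((-(a // 5)) == (b * tmp)) and ((3 * acc) != (acc - -3))) -> false; ((acc - tmp) < (acc * acc)) -> true; a = -5; tmp = 4; return 2
compute2: res = -3; acc = -2; (((-(a // 5)) == (b * res)) and ((3 * acc) != (acc - -3))) -> false; ((acc - res) < (acc * acc)) -> true; a = -1; res = 0; return -2
verdict: not equivalent; witness: a=-1, b=-2
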